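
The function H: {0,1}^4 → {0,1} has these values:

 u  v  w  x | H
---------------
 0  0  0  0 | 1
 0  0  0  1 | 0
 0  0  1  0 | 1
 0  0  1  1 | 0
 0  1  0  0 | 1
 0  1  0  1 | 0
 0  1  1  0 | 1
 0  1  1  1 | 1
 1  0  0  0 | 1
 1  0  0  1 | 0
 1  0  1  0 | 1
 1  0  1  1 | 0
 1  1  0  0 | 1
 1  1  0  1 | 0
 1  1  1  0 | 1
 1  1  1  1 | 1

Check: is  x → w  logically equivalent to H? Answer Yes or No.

Check the formula against H row by row:
  u=0, v=0, w=0, x=0: formula gives 1, H = 1 ✓
  u=0, v=0, w=0, x=1: formula gives 0, H = 0 ✓
  u=0, v=0, w=1, x=0: formula gives 1, H = 1 ✓
  u=0, v=0, w=1, x=1: formula gives 1, but H = 0 ✗
Row (0,0,1,1) is a counterexample, so the formula is not equivalent to H.

No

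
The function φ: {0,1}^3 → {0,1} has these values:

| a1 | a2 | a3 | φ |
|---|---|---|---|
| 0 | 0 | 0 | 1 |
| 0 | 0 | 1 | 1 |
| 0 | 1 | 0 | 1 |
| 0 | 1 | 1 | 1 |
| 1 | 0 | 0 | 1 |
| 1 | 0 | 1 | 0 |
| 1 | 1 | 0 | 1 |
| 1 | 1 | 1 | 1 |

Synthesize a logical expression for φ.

φ(a1, a2, a3) = ~((a1 & ~a2) & a3)

φ is 0 on exactly one input, (1,0,1), whose minterm is a1·¬a2·a3. So φ is the negation of that single conjunction.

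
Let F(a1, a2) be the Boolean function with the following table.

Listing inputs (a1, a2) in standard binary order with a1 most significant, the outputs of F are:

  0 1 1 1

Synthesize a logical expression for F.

The output is 1 whenever at least one input is 1 — the OR of all inputs.

F(a1, a2) = a1 + a2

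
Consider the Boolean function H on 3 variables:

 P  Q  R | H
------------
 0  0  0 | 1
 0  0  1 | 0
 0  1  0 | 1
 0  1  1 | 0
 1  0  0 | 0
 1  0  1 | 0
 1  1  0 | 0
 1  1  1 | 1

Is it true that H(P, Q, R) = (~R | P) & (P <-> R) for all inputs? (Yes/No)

Check the formula against H row by row:
  P=0, Q=0, R=0: formula gives 1, H = 1 ✓
  P=0, Q=0, R=1: formula gives 0, H = 0 ✓
  P=0, Q=1, R=0: formula gives 1, H = 1 ✓
  P=0, Q=1, R=1: formula gives 0, H = 0 ✓
  P=1, Q=0, R=0: formula gives 0, H = 0 ✓
  P=1, Q=0, R=1: formula gives 1, but H = 0 ✗
A single disagreement suffices: at (1,0,1) they differ, so the formula does not compute H.

No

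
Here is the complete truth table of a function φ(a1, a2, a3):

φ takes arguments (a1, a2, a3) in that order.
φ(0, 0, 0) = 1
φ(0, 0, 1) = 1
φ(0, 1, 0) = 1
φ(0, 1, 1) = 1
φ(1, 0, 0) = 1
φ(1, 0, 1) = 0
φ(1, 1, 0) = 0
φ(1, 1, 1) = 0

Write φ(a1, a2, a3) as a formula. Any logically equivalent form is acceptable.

φ(a1, a2, a3) = NOT ((((a1 AND NOT a2) AND a3) OR ((a1 AND a2) AND NOT a3)) OR ((a1 AND a2) AND a3))

φ is 0 on only 3 rows — (1,0,1), (1,1,0), (1,1,1). Writing each as a minterm (a1·¬a2·a3, a1·a2·¬a3, a1·a2·a3) and OR-ing them characterizes exactly where φ=0, so φ is the negation of that disjunction.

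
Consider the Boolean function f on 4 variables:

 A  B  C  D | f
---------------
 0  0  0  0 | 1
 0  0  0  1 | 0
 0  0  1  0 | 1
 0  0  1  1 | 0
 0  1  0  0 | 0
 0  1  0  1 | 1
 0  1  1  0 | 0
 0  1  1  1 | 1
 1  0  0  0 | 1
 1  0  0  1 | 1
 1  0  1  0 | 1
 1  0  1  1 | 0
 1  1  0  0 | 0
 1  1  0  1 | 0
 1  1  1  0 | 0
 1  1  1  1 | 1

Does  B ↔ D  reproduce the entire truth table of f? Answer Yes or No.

Test each input against both f and the formula:
  A=0, B=0, C=0, D=0: formula gives 1, f = 1 ✓
  A=0, B=0, C=0, D=1: formula gives 0, f = 0 ✓
  A=0, B=0, C=1, D=0: formula gives 1, f = 1 ✓
  A=0, B=0, C=1, D=1: formula gives 0, f = 0 ✓
  …
  A=1, B=0, C=0, D=1: formula gives 0, but f = 1 ✗
A single disagreement suffices: at (1,0,0,1) they differ, so the formula does not compute f.

No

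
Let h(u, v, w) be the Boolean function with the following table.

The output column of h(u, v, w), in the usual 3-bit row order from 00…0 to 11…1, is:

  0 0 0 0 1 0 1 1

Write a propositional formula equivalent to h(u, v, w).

h=1 on 3 inputs: (1,0,0), (1,1,0), (1,1,1). Reading each as a conjunction of literals (u·¬v·¬w, u·v·¬w, u·v·w) and taking the OR gives the canonical DNF.

h(u, v, w) = (((u and not v) and not w) or ((u and v) and not w)) or ((u and v) and w)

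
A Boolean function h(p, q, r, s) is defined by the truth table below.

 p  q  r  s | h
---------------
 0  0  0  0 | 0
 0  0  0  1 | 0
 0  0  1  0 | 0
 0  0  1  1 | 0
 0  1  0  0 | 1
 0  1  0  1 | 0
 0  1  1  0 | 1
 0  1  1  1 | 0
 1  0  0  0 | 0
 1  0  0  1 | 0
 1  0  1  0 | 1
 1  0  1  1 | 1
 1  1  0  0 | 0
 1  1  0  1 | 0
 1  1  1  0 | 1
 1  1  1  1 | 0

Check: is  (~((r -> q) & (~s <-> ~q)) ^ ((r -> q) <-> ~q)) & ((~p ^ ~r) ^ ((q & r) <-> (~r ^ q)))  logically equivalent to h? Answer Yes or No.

Check the formula against h row by row:
  p=0, q=0, r=0, s=0: formula gives 0, h = 0 ✓
  p=0, q=0, r=0, s=1: formula gives 0, h = 0 ✓
  p=0, q=0, r=1, s=0: formula gives 0, h = 0 ✓
  p=0, q=0, r=1, s=1: formula gives 0, h = 0 ✓
  …
  p=0, q=1, r=1, s=0: formula gives 0, but h = 1 ✗
Since they disagree at (0,1,1,0), the expression is not a correct formula for h.

No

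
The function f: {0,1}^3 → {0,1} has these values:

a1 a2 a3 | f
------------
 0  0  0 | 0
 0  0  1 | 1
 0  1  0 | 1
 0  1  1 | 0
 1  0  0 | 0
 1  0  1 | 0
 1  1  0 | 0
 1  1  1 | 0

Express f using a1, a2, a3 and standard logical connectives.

f(a1, a2, a3) = ((¬a1 ∧ ¬a2) ∧ a3) ∨ ((¬a1 ∧ a2) ∧ ¬a3)

Collect the rows where f=1 — (0,0,1), (0,1,0) — and write one minterm per row: ¬a1·¬a2·a3, ¬a1·a2·¬a3. Their union (logical OR) reproduces the table exactly.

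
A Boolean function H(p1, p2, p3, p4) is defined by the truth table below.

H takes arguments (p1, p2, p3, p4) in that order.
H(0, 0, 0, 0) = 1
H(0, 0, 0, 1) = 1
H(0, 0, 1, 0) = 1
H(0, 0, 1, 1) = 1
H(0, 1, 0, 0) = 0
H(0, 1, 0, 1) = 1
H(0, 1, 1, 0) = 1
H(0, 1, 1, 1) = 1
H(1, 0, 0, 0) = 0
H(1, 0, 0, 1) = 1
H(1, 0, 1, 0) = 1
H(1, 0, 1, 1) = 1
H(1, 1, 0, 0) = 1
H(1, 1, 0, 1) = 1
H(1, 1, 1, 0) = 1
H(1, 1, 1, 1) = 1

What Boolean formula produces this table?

H(p1, p2, p3, p4) = ~((((~p1 & p2) & ~p3) & ~p4) | (((p1 & ~p2) & ~p3) & ~p4))

H is 0 on only 2 rows — (0,1,0,0), (1,0,0,0). Writing each as a minterm (¬p1·p2·¬p3·¬p4, p1·¬p2·¬p3·¬p4) and OR-ing them characterizes exactly where H=0, so H is the negation of that disjunction.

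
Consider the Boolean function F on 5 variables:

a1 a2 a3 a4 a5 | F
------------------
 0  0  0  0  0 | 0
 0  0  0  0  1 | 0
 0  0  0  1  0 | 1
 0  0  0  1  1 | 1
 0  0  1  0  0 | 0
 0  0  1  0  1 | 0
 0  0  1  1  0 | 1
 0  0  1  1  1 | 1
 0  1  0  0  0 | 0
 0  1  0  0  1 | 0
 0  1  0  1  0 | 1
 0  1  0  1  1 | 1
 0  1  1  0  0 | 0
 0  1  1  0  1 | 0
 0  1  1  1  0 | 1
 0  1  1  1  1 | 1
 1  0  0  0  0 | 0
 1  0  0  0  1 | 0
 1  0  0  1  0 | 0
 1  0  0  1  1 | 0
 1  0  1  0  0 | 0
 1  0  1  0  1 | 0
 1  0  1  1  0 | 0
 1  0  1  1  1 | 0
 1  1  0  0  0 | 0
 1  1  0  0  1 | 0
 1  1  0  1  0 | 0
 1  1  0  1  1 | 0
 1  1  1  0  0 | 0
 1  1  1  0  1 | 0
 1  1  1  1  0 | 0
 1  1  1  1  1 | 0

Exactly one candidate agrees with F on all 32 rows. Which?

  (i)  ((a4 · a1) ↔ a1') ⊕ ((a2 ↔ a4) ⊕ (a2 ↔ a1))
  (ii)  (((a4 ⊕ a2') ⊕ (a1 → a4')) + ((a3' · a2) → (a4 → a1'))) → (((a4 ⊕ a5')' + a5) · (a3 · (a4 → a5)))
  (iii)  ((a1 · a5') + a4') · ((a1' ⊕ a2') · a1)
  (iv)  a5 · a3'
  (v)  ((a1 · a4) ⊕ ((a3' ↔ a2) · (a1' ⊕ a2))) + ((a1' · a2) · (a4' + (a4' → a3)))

(ii) fails at (0,0,0,1,0): the formula yields 0, F is 1.
(iii) fails at (0,0,0,1,0): the formula yields 0, F is 1.
(iv) fails at (0,0,0,0,1): the formula yields 1, F is 0.
(v) fails at (0,0,0,1,0): the formula yields 0, F is 1.
Only (i) survives; checking it on all 32 rows confirms it matches F.

i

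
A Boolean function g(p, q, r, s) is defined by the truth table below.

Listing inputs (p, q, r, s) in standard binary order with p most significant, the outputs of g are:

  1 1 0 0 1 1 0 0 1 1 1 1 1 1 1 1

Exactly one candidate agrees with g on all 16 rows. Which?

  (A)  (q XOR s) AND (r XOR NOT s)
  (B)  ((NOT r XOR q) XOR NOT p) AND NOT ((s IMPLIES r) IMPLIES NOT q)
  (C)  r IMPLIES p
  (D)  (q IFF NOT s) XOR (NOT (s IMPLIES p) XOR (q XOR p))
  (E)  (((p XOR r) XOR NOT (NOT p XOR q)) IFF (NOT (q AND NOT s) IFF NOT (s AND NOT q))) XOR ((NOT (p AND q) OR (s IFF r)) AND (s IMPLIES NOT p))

(A) fails at (0,0,0,0): the formula yields 0, g is 1.
(B) fails at (0,0,0,0): the formula yields 0, g is 1.
(D) fails at (0,0,0,0): the formula yields 0, g is 1.
(E) fails at (0,0,0,1): the formula yields 0, g is 1.
(C) is the remaining candidate, and it agrees with g on all 16 inputs.

C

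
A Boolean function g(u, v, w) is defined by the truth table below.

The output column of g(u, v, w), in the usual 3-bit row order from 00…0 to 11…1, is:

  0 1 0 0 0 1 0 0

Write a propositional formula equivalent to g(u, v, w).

g(u, v, w) = ((¬u ∧ ¬v) ∧ w) ∨ ((u ∧ ¬v) ∧ w)

g=1 on 2 inputs: (0,0,1), (1,0,1). Reading each as a conjunction of literals (¬u·¬v·w, u·¬v·w) and taking the OR gives the canonical DNF.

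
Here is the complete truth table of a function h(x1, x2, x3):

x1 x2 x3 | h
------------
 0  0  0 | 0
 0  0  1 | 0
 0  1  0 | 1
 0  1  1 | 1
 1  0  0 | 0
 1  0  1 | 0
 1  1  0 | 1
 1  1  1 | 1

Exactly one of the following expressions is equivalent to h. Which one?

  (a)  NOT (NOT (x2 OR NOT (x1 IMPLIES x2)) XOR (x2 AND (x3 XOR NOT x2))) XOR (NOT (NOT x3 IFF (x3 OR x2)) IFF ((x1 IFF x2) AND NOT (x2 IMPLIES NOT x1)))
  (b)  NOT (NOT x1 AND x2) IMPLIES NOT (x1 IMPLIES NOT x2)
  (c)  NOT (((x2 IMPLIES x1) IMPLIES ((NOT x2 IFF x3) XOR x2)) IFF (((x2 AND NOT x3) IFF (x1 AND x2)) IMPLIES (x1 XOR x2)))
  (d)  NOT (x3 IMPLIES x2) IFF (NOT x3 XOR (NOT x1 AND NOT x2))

(a): at (0,1,0) it gives 0, but h = 1 — eliminated.
(c): at (0,0,1) it gives 1, but h = 0 — eliminated.
(d): at (0,0,0) it gives 1, but h = 0 — eliminated.
Only (b) survives; checking it on all 8 rows confirms it matches h.

b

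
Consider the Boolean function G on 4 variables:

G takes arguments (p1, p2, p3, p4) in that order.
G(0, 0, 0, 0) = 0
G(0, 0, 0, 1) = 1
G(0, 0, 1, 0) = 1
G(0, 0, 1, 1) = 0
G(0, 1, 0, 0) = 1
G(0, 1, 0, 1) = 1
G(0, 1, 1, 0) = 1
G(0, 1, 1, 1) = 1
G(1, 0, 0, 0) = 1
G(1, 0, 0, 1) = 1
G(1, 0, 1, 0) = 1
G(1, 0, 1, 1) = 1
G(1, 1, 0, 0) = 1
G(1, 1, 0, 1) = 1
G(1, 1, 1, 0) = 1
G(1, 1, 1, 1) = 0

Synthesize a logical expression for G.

G(p1, p2, p3, p4) = ~(((((~p1 & ~p2) & ~p3) & ~p4) | (((~p1 & ~p2) & p3) & p4)) | (((p1 & p2) & p3) & p4))

G is 0 on only 3 rows — (0,0,0,0), (0,0,1,1), (1,1,1,1). Writing each as a minterm (¬p1·¬p2·¬p3·¬p4, ¬p1·¬p2·p3·p4, p1·p2·p3·p4) and OR-ing them characterizes exactly where G=0, so G is the negation of that disjunction.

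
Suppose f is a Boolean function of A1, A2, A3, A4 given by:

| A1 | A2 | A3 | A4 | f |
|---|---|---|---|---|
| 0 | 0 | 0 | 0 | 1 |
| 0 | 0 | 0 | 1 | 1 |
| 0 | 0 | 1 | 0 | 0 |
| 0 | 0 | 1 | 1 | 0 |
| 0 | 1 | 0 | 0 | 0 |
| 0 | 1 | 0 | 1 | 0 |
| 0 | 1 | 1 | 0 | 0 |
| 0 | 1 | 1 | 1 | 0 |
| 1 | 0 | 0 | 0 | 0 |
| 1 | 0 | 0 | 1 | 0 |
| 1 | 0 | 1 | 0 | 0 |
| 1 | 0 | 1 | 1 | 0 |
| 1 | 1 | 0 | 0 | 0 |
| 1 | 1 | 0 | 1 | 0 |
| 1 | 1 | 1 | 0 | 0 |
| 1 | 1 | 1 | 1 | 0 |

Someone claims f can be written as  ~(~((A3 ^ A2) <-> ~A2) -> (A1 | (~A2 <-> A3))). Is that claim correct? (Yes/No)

Evaluate ~(~((A3 ^ A2) <-> ~A2) -> (A1 | (~A2 <-> A3))) on each row and compare to f:
  A1=0, A2=0, A3=0, A4=0: formula gives 1, f = 1 ✓
  A1=0, A2=0, A3=0, A4=1: formula gives 1, f = 1 ✓
  A1=0, A2=0, A3=1, A4=0: formula gives 0, f = 0 ✓
  A1=0, A2=0, A3=1, A4=1: formula gives 0, f = 0 ✓
  … (the remaining 12 rows also agree.)
All 16 rows match — the expression computes f exactly.

Yes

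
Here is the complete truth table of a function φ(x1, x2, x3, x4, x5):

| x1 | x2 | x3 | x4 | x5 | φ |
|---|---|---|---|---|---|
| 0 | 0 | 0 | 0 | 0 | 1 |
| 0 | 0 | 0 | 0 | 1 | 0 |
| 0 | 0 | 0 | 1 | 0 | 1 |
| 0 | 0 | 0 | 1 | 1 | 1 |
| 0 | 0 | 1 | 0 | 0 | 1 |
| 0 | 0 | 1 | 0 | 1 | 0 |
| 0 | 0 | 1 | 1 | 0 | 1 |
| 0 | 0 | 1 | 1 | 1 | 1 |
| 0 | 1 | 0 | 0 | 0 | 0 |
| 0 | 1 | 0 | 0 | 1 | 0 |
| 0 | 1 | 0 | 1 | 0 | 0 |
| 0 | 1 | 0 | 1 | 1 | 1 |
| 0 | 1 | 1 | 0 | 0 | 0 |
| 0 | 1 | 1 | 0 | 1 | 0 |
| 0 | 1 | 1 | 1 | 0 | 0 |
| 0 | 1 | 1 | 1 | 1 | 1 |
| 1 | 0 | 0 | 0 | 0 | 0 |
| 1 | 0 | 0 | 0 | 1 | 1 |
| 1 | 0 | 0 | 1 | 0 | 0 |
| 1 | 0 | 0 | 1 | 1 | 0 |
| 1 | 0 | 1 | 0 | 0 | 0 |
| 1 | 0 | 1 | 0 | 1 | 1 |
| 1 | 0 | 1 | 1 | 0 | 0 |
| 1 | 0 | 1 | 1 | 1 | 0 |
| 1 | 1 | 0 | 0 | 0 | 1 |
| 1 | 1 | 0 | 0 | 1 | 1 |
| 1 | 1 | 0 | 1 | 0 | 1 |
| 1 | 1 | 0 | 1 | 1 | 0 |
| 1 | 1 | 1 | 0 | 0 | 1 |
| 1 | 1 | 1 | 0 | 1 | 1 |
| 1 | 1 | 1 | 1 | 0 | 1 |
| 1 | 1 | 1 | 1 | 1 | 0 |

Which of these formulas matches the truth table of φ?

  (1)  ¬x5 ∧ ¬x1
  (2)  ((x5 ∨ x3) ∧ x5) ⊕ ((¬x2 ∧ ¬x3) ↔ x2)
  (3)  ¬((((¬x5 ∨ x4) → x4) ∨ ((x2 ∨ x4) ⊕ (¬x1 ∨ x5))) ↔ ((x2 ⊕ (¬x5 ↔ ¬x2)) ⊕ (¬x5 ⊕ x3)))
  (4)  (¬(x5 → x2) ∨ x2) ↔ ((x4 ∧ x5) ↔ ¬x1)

4

(1): at (0,0,0,1,1) it gives 0, but φ = 1 — eliminated.
(2): at (0,0,0,0,0) it gives 0, but φ = 1 — eliminated.
(3): at (0,0,0,0,1) it gives 1, but φ = 0 — eliminated.
Only (4) survives; checking it on all 32 rows confirms it matches φ.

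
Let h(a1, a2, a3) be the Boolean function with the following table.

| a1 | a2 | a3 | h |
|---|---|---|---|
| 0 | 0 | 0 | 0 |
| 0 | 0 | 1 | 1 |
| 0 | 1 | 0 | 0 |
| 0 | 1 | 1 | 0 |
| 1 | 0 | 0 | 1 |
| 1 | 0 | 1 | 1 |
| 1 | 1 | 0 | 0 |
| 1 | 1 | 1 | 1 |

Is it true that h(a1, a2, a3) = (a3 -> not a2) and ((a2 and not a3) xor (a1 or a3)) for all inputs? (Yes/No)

No

Test each input against both h and the formula:
  a1=0, a2=0, a3=0: formula gives 0, h = 0 ✓
  a1=0, a2=0, a3=1: formula gives 1, h = 1 ✓
  a1=0, a2=1, a3=0: formula gives 1, but h = 0 ✗
Since they disagree at (0,1,0), the expression is not a correct formula for h.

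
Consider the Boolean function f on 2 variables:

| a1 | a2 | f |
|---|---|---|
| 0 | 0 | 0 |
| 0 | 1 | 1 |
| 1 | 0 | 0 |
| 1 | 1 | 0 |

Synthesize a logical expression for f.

1 only at (0,1): NOT a1 AND a2.

f(a1, a2) = ~a1 & a2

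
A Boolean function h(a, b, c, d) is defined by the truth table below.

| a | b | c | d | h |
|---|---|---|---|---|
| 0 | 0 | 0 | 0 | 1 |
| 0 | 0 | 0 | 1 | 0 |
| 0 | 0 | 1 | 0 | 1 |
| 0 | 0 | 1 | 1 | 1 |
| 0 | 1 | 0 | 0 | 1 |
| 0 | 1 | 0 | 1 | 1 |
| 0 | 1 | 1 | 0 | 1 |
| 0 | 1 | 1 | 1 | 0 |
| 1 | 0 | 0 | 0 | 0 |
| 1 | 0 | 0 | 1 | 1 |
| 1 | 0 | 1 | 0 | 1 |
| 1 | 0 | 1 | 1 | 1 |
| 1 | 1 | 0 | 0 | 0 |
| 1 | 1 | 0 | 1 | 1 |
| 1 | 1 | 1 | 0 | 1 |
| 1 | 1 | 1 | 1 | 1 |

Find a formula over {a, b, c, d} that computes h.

h(a, b, c, d) = NOT ((((((NOT a AND NOT b) AND NOT c) AND d) OR (((NOT a AND b) AND c) AND d)) OR (((a AND NOT b) AND NOT c) AND NOT d)) OR (((a AND b) AND NOT c) AND NOT d))

There are just 4 zero rows: (0,0,0,1), (0,1,1,1), (1,0,0,0), (1,1,0,0). Their minterms are ¬a·¬b·¬c·d, ¬a·b·c·d, a·¬b·¬c·¬d, a·b·¬c·¬d; the OR of those covers precisely the 0-outputs, and negating it yields h.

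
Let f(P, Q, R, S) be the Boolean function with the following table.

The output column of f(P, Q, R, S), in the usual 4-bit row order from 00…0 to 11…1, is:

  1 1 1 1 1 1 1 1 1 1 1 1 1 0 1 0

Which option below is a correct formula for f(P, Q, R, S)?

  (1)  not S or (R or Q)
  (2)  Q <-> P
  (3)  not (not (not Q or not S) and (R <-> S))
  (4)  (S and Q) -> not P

4

(1) fails at (0,0,0,1): the formula yields 0, f is 1.
(2) fails at (0,1,0,0): the formula yields 0, f is 1.
(3) fails at (0,1,1,1): the formula yields 0, f is 1.
That leaves (4). Evaluating it on every row reproduces the table of f exactly.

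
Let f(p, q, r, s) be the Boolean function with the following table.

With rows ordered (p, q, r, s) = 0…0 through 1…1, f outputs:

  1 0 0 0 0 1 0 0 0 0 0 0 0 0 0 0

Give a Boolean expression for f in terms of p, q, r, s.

f(p, q, r, s) = (((~p & ~q) & ~r) & ~s) | (((~p & q) & ~r) & s)

Collect the rows where f=1 — (0,0,0,0), (0,1,0,1) — and write one minterm per row: ¬p·¬q·¬r·¬s, ¬p·q·¬r·s. Their union (logical OR) reproduces the table exactly.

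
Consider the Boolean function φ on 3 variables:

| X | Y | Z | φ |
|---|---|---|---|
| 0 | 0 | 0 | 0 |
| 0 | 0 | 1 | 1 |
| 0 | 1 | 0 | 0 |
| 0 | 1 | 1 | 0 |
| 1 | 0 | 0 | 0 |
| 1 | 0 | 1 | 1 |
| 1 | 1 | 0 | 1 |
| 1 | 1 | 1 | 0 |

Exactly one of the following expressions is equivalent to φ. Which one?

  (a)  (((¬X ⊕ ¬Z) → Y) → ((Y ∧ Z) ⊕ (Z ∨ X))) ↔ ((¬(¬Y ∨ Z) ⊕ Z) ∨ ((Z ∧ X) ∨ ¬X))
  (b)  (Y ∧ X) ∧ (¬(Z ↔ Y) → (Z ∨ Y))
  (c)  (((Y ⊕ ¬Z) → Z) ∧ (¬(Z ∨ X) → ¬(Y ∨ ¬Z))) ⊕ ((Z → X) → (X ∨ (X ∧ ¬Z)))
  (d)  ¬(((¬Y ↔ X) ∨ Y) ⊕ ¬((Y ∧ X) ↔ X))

(b) disagrees with φ on (0,0,1) (formula → 0, table → 1); rule it out.
(c) disagrees with φ on (0,0,1) (formula → 0, table → 1); rule it out.
(d) disagrees with φ on (0,0,0) (formula → 1, table → 0); rule it out.
Only (a) survives; checking it on all 8 rows confirms it matches φ.

a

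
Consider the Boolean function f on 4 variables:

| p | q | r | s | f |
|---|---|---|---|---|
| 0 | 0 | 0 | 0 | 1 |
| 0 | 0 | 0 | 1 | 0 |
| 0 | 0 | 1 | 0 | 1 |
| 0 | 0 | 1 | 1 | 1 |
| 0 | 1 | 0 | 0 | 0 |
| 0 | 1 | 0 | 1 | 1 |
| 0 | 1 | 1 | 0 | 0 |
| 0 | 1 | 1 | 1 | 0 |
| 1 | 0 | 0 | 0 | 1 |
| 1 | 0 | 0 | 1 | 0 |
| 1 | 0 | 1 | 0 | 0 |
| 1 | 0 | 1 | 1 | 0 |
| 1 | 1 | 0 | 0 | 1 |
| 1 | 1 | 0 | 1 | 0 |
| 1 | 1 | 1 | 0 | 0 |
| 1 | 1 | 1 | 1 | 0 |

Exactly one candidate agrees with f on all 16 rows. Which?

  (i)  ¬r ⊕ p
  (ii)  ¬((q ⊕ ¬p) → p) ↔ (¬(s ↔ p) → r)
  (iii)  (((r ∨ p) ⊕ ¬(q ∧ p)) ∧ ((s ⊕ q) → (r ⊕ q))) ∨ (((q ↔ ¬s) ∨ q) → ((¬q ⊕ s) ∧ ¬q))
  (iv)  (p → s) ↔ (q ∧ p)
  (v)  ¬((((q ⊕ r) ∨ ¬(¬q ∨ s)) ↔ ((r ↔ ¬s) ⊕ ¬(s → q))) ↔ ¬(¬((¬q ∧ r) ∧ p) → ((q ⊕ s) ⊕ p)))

ii

(i): at (0,0,0,1) it gives 1, but f = 0 — eliminated.
(iii): at (0,0,1,1) it gives 0, but f = 1 — eliminated.
(iv): at (0,0,0,0) it gives 0, but f = 1 — eliminated.
(v): at (0,0,0,0) it gives 0, but f = 1 — eliminated.
(ii) is the remaining candidate, and it agrees with f on all 16 inputs.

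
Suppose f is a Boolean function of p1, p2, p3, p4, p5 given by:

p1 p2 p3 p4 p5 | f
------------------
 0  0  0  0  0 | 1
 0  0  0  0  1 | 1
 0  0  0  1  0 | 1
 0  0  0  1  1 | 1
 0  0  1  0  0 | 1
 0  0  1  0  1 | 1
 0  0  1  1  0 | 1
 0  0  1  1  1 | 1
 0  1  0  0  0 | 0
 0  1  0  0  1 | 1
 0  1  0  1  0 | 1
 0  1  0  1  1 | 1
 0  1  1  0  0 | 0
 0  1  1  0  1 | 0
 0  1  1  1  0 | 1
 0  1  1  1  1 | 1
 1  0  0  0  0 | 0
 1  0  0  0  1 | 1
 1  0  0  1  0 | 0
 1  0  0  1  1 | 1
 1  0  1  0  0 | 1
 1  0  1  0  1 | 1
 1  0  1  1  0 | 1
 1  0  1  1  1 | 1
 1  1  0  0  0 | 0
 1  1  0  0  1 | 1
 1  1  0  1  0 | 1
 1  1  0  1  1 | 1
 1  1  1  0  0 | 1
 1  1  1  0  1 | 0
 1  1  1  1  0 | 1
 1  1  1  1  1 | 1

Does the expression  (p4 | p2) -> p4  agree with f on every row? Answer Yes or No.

No

Evaluate (p4 | p2) -> p4 on each row and compare to f:
  p1=0, p2=0, p3=0, p4=0, p5=0: formula gives 1, f = 1 ✓
  p1=0, p2=0, p3=0, p4=0, p5=1: formula gives 1, f = 1 ✓
  p1=0, p2=0, p3=0, p4=1, p5=0: formula gives 1, f = 1 ✓
  p1=0, p2=0, p3=0, p4=1, p5=1: formula gives 1, f = 1 ✓
  …
  p1=0, p2=1, p3=0, p4=0, p5=1: formula gives 0, but f = 1 ✗
Since they disagree at (0,1,0,0,1), the expression is not a correct formula for f.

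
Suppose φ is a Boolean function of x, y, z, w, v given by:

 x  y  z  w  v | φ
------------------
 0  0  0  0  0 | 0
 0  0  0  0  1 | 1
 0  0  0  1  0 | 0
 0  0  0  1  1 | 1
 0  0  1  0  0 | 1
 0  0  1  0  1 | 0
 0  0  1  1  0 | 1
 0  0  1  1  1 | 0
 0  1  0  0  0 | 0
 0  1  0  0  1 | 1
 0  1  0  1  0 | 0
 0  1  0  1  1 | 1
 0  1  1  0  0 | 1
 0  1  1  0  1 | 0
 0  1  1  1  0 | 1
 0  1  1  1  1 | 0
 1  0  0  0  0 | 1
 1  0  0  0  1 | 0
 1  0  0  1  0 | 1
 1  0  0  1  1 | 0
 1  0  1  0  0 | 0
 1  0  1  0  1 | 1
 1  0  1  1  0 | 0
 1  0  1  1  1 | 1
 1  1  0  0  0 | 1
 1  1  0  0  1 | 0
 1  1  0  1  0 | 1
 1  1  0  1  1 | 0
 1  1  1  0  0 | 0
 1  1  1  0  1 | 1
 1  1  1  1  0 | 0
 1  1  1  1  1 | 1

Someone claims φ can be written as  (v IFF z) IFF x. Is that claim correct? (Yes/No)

Evaluate (v IFF z) IFF x on each row and compare to φ:
  x=0, y=0, z=0, w=0, v=0: formula gives 0, φ = 0 ✓
  x=0, y=0, z=0, w=0, v=1: formula gives 1, φ = 1 ✓
  x=0, y=0, z=0, w=1, v=0: formula gives 0, φ = 0 ✓
  x=0, y=0, z=0, w=1, v=1: formula gives 1, φ = 1 ✓
  … (the remaining 28 rows also agree.)
No disagreement on any input; they are logically equivalent.

Yes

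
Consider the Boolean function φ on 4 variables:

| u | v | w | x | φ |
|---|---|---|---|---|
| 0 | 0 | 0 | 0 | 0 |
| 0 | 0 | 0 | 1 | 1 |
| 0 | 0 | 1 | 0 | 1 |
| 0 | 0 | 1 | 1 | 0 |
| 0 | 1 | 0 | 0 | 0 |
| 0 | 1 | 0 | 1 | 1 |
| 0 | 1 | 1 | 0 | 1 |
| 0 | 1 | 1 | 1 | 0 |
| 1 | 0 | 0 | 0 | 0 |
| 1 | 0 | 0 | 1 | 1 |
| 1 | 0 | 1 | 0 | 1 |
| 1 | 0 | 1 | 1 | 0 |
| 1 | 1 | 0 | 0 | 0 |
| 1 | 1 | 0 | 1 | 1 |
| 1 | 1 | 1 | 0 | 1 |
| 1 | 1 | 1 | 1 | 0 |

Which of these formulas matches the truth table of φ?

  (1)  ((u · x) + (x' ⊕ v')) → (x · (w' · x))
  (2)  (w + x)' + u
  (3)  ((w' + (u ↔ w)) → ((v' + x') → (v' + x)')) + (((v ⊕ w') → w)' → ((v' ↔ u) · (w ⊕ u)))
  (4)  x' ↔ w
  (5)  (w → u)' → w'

(1) fails at (0,0,0,0): the formula yields 1, φ is 0.
(2) fails at (0,0,0,0): the formula yields 1, φ is 0.
(3) fails at (0,0,0,1): the formula yields 0, φ is 1.
(5) fails at (0,0,0,0): the formula yields 1, φ is 0.
(4) is the remaining candidate, and it agrees with φ on all 16 inputs.

4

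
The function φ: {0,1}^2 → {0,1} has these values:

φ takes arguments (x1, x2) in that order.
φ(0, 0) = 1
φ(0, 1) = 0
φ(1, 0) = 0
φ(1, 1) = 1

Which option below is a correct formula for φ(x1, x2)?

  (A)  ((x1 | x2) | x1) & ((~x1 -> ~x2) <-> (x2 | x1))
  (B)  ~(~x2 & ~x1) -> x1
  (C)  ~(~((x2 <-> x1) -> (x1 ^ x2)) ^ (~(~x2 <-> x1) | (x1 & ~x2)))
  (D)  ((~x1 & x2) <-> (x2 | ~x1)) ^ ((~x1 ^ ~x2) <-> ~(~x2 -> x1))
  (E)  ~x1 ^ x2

(A) disagrees with φ on (0,0) (formula → 0, table → 1); rule it out.
(B) disagrees with φ on (1,0) (formula → 1, table → 0); rule it out.
(C) disagrees with φ on (0,1) (formula → 1, table → 0); rule it out.
(D) disagrees with φ on (0,0) (formula → 0, table → 1); rule it out.
That leaves (E). Evaluating it on every row reproduces the table of φ exactly.

E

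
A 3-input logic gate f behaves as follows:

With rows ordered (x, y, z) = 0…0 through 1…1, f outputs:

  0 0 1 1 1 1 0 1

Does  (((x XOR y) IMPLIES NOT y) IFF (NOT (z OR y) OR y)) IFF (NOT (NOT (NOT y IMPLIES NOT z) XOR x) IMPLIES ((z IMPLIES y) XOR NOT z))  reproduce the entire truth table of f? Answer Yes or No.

Evaluate (((x XOR y) IMPLIES NOT y) IFF (NOT (z OR y) OR y)) IFF (NOT (NOT (NOT y IMPLIES NOT z) XOR x) IMPLIES ((z IMPLIES y) XOR NOT z)) on each row and compare to f:
  x=0, y=0, z=0: formula gives 0, f = 0 ✓
  x=0, y=0, z=1: formula gives 0, f = 0 ✓
  x=0, y=1, z=0: formula gives 1, f = 1 ✓
  x=0, y=1, z=1: formula gives 0, but f = 1 ✗
Row (0,1,1) is a counterexample, so the formula is not equivalent to f.

No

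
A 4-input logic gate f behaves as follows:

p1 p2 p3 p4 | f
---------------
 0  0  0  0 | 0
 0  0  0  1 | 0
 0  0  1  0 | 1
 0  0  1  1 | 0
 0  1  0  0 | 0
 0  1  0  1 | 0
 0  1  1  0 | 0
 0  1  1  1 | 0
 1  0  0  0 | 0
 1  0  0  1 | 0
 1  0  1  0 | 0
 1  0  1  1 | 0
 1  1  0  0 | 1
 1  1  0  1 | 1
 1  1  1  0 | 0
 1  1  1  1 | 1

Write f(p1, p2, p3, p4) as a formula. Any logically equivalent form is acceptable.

The 1-rows are (0,0,1,0), (1,1,0,0), (1,1,0,1), (1,1,1,1). Each contributes one minterm — ¬p1·¬p2·p3·¬p4; p1·p2·¬p3·¬p4; p1·p2·¬p3·p4; p1·p2·p3·p4 — and their disjunction is a sum-of-products form of f.

f(p1, p2, p3, p4) = (((((~p1 & ~p2) & p3) & ~p4) | (((p1 & p2) & ~p3) & ~p4)) | (((p1 & p2) & ~p3) & p4)) | (((p1 & p2) & p3) & p4)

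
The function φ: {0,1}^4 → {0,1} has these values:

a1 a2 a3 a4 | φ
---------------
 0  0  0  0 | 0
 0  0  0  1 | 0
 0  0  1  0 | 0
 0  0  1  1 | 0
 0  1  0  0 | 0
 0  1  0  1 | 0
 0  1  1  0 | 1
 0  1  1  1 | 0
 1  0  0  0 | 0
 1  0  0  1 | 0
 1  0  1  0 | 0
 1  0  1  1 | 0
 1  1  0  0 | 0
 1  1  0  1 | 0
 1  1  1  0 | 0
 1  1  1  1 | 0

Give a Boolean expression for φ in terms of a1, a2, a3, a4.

φ is 1 on exactly one input, (0,1,1,0), whose minterm is ¬a1·a2·a3·¬a4. So φ is just that conjunction.

φ(a1, a2, a3, a4) = ((not a1 and a2) and a3) and not a4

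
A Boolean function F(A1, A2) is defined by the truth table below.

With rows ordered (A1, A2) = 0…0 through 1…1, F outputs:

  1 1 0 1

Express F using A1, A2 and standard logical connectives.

F(A1, A2) = A1 -> A2

This is A1 → A2 (false only at 1,0).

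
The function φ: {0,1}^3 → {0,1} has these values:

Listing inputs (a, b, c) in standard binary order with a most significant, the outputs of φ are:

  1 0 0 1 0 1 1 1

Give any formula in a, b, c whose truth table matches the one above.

The 0-rows are (0,0,1), (0,1,0), (1,0,0). Take each as a conjunction (¬a·¬b·c, ¬a·b·¬c, a·¬b·¬c), form their disjunction, and complement — that gives a formula that is 1 everywhere φ is.

φ(a, b, c) = NOT ((((NOT a AND NOT b) AND c) OR ((NOT a AND b) AND NOT c)) OR ((a AND NOT b) AND NOT c))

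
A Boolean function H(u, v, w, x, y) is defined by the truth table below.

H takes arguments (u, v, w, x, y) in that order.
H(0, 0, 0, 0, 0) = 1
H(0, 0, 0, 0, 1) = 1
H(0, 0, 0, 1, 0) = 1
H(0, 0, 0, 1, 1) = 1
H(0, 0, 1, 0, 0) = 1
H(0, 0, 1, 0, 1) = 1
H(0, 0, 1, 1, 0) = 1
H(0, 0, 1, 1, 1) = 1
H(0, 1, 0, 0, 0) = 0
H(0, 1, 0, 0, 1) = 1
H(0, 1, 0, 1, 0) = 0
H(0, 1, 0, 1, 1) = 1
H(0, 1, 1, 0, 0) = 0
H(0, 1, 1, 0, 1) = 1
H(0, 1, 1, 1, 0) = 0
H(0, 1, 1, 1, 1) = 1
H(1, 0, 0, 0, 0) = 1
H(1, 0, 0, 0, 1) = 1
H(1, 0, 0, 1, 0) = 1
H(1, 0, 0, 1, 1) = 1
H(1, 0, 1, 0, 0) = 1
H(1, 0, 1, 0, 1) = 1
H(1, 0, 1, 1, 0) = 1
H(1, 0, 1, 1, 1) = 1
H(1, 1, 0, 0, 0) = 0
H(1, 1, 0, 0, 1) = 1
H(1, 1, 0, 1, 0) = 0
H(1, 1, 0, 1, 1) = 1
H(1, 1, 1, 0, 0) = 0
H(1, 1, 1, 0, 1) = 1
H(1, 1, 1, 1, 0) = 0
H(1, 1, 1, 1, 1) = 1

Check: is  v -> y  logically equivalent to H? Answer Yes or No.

Test each input against both H and the formula:
  u=0, v=0, w=0, x=0, y=0: formula gives 1, H = 1 ✓
  u=0, v=0, w=0, x=0, y=1: formula gives 1, H = 1 ✓
  u=0, v=0, w=0, x=1, y=0: formula gives 1, H = 1 ✓
  u=0, v=0, w=0, x=1, y=1: formula gives 1, H = 1 ✓
  … (the remaining 28 rows also agree.)
Every row agrees, so the formula is equivalent.

Yes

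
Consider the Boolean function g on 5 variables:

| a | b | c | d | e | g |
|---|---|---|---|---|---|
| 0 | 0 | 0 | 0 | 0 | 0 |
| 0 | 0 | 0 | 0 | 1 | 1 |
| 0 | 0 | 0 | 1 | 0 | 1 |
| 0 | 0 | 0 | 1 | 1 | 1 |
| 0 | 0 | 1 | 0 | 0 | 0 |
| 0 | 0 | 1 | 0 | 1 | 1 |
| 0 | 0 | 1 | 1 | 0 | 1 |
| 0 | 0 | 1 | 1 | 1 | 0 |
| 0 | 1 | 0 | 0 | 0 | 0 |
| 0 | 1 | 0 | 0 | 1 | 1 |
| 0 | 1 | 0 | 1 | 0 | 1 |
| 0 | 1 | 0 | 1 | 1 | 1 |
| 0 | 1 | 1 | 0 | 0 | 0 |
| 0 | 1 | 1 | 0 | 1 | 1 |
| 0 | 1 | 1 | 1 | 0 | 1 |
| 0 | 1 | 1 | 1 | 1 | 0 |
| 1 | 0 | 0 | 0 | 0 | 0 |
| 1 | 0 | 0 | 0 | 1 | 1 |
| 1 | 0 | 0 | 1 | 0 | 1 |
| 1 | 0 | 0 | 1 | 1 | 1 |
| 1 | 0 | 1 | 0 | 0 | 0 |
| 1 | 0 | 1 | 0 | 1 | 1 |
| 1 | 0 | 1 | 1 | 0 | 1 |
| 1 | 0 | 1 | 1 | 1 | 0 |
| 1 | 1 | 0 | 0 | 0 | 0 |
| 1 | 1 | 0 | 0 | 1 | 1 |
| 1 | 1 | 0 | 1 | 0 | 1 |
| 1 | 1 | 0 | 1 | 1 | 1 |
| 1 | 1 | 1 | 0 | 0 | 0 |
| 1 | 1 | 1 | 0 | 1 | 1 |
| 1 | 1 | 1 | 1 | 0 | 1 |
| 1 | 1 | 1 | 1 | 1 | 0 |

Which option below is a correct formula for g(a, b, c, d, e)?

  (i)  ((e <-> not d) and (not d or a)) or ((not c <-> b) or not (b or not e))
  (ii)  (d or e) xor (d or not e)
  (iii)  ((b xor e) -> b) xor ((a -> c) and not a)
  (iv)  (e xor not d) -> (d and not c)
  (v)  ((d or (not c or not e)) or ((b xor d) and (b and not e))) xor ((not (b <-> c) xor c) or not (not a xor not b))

iv

(i) fails at (0,0,0,1,0): the formula yields 0, g is 1.
(ii) fails at (0,0,0,0,0): the formula yields 1, g is 0.
(iii) fails at (0,0,0,1,0): the formula yields 0, g is 1.
(v) fails at (0,0,0,0,1): the formula yields 0, g is 1.
(iv) is the remaining candidate, and it agrees with g on all 32 inputs.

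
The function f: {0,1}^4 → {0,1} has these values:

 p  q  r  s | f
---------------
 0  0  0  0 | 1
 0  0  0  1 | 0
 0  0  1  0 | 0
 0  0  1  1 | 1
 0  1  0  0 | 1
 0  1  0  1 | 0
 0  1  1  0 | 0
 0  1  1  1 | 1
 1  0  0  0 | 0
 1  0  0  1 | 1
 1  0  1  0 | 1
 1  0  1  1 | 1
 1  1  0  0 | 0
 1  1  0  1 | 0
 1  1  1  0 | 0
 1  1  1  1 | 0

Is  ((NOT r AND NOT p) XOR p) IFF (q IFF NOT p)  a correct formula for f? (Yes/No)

No

Check the formula against f row by row:
  p=0, q=0, r=0, s=0: formula gives 0, but f = 1 ✗
A single disagreement suffices: at (0,0,0,0) they differ, so the formula does not compute f.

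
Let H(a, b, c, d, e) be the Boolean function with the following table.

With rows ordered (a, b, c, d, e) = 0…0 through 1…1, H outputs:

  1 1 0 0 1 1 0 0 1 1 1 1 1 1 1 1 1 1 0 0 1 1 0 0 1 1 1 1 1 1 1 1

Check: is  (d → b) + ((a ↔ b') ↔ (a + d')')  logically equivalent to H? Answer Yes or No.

Yes

Test each input against both H and the formula:
  a=0, b=0, c=0, d=0, e=0: formula gives 1, H = 1 ✓
  a=0, b=0, c=0, d=0, e=1: formula gives 1, H = 1 ✓
  a=0, b=0, c=0, d=1, e=0: formula gives 0, H = 0 ✓
  a=0, b=0, c=0, d=1, e=1: formula gives 0, H = 0 ✓
  …and likewise for the remaining 28 rows.
No disagreement on any input; they are logically equivalent.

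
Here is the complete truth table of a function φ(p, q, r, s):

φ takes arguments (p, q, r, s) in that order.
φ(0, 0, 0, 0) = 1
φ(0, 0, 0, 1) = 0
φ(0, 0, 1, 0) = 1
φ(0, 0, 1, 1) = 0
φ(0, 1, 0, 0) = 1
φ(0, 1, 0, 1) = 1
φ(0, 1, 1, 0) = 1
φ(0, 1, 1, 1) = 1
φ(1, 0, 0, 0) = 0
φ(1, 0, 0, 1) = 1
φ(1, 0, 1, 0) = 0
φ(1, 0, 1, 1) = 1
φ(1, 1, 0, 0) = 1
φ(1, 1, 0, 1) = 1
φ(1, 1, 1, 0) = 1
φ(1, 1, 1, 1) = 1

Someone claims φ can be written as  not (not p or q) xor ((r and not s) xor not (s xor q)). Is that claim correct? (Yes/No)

No

Evaluate not (not p or q) xor ((r and not s) xor not (s xor q)) on each row and compare to φ:
  p=0, q=0, r=0, s=0: formula gives 1, φ = 1 ✓
  p=0, q=0, r=0, s=1: formula gives 0, φ = 0 ✓
  p=0, q=0, r=1, s=0: formula gives 0, but φ = 1 ✗
Row (0,0,1,0) is a counterexample, so the formula is not equivalent to φ.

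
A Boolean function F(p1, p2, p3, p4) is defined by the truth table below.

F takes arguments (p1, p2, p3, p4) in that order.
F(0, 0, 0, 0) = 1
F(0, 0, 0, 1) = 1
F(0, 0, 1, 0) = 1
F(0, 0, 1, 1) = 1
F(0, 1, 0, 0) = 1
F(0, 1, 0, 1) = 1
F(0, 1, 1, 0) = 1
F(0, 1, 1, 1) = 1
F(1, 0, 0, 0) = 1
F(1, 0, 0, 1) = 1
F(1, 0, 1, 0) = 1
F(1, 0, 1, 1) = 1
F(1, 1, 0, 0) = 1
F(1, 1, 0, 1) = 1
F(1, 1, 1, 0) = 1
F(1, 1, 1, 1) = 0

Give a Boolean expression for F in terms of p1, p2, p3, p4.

The output is 0 only when every input is 1 — NAND of all inputs.

F(p1, p2, p3, p4) = ¬(((p1 ∧ p2) ∧ p3) ∧ p4)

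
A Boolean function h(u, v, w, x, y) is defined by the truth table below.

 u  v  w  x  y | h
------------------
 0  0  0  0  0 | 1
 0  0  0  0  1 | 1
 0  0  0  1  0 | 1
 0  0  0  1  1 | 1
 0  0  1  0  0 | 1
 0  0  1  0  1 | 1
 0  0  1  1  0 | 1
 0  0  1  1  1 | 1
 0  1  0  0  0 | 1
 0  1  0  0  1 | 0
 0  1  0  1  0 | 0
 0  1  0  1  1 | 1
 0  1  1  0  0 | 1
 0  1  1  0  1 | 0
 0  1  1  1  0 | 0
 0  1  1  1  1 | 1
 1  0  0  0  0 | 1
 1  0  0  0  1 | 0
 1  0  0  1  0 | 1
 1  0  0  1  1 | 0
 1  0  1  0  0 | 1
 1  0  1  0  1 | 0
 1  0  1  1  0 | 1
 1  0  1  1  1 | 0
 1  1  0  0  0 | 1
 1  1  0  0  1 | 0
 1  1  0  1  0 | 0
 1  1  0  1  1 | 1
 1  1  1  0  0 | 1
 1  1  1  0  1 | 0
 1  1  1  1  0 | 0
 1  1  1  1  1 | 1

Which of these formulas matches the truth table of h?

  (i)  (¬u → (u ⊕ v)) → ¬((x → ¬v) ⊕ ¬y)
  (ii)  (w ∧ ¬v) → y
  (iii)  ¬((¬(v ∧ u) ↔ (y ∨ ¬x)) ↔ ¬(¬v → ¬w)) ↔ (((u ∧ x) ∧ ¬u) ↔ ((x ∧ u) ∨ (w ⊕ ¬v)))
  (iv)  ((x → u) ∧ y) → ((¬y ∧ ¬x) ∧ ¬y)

i

(ii) disagrees with h on (0,0,1,0,0) (formula → 0, table → 1); rule it out.
(iii) disagrees with h on (0,0,0,0,0) (formula → 0, table → 1); rule it out.
(iv) disagrees with h on (0,0,0,0,1) (formula → 0, table → 1); rule it out.
Only (i) survives; checking it on all 32 rows confirms it matches h.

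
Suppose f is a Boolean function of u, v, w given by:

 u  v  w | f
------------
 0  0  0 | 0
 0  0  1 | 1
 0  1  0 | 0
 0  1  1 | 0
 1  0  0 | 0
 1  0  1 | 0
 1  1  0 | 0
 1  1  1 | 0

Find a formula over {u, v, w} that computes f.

Only row (0,0,1) gives 1. That row's minterm ¬u·¬v·w is f directly.

f(u, v, w) = (NOT u AND NOT v) AND w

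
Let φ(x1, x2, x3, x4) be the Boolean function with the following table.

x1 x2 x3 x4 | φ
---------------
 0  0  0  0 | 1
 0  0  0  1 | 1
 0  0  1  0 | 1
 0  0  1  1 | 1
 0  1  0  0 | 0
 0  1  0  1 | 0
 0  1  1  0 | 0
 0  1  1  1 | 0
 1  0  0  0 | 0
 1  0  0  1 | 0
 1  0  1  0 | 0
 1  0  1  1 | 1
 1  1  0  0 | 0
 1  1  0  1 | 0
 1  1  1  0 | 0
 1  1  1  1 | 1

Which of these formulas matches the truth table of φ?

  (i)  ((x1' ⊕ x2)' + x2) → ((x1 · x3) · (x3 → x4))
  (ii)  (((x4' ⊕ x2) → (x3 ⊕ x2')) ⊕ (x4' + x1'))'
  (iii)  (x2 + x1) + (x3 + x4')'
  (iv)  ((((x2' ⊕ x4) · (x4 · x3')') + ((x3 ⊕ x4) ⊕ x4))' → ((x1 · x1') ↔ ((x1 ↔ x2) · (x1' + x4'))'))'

(ii) disagrees with φ on (0,0,1,0) (formula → 0, table → 1); rule it out.
(iii) disagrees with φ on (0,0,0,0) (formula → 0, table → 1); rule it out.
(iv) disagrees with φ on (0,0,0,0) (formula → 0, table → 1); rule it out.
Only (i) survives; checking it on all 16 rows confirms it matches φ.

i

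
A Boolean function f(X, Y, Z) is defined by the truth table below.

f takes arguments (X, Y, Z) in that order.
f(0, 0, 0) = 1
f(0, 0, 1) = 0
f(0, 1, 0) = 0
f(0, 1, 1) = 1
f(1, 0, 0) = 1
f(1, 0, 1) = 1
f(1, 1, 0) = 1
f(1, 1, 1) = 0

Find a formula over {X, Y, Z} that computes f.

f(X, Y, Z) = not ((((not X and not Y) and Z) or ((not X and Y) and not Z)) or ((X and Y) and Z))

f is 0 on only 3 rows — (0,0,1), (0,1,0), (1,1,1). Writing each as a minterm (¬X·¬Y·Z, ¬X·Y·¬Z, X·Y·Z) and OR-ing them characterizes exactly where f=0, so f is the negation of that disjunction.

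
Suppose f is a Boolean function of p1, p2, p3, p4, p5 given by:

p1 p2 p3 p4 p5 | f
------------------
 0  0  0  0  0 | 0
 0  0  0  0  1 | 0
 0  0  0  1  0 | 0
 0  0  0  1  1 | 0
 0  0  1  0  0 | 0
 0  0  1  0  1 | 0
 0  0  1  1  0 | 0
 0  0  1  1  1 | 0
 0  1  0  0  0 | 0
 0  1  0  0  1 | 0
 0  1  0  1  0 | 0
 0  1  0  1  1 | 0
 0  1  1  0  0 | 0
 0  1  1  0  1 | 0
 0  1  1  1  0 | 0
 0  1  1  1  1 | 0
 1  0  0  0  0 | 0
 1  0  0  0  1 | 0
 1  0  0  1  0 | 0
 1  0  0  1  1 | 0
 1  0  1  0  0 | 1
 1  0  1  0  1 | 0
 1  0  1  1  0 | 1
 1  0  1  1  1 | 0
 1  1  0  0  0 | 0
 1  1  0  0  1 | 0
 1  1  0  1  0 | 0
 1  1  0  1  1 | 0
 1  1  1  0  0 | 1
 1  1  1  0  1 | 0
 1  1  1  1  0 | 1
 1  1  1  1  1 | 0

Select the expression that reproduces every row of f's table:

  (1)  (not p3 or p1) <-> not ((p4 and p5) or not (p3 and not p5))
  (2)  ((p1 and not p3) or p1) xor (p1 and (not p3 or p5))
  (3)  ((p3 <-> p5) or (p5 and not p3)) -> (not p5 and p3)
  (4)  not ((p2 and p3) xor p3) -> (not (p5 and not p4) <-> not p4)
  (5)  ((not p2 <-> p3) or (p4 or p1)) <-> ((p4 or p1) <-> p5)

2

(1) fails at (0,0,1,0,1): the formula yields 1, f is 0.
(3) fails at (0,0,1,0,0): the formula yields 1, f is 0.
(4) fails at (0,0,0,0,0): the formula yields 1, f is 0.
(5) fails at (0,0,0,0,1): the formula yields 1, f is 0.
That leaves (2). Evaluating it on every row reproduces the table of f exactly.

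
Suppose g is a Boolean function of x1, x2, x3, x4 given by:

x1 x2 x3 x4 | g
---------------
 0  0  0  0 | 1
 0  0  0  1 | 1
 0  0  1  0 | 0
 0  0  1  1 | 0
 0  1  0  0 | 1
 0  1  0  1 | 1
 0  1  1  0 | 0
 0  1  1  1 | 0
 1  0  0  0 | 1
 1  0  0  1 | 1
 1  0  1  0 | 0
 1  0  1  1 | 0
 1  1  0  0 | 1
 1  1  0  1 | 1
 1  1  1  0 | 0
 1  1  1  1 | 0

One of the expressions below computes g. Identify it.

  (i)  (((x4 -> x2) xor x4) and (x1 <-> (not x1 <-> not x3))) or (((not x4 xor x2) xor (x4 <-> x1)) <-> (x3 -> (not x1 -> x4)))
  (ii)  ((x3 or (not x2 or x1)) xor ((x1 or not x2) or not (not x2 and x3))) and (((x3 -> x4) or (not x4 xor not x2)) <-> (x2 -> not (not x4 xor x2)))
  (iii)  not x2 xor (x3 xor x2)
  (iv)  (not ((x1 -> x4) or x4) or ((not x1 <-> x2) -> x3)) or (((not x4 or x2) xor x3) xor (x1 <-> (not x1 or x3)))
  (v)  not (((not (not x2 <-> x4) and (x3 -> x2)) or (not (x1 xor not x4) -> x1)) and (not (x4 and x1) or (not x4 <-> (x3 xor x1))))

iii

(i) disagrees with g on (0,0,0,0) (formula → 0, table → 1); rule it out.
(ii) disagrees with g on (0,0,0,0) (formula → 0, table → 1); rule it out.
(iv) disagrees with g on (0,0,1,0) (formula → 1, table → 0); rule it out.
(v) disagrees with g on (0,0,0,0) (formula → 0, table → 1); rule it out.
(iii) is the remaining candidate, and it agrees with g on all 16 inputs.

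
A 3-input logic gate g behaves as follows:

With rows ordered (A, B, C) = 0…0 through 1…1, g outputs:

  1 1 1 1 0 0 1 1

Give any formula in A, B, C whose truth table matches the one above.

g(A, B, C) = ~(((A & ~B) & ~C) | ((A & ~B) & C))

The 0-rows are (1,0,0), (1,0,1). Take each as a conjunction (A·¬B·¬C, A·¬B·C), form their disjunction, and complement — that gives a formula that is 1 everywhere g is.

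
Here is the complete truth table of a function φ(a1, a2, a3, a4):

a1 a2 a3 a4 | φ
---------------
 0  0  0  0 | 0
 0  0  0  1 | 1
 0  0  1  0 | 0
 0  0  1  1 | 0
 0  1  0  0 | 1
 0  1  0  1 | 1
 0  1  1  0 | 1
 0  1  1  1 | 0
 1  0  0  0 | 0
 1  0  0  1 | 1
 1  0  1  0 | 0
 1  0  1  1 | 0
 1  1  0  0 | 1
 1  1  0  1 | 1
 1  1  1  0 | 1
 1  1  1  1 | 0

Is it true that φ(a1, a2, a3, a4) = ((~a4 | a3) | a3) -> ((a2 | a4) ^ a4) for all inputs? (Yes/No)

Yes

Test each input against both φ and the formula:
  a1=0, a2=0, a3=0, a4=0: formula gives 0, φ = 0 ✓
  a1=0, a2=0, a3=0, a4=1: formula gives 1, φ = 1 ✓
  a1=0, a2=0, a3=1, a4=0: formula gives 0, φ = 0 ✓
  a1=0, a2=0, a3=1, a4=1: formula gives 0, φ = 0 ✓
  …and likewise for the remaining 12 rows.
All 16 rows match — the expression computes φ exactly.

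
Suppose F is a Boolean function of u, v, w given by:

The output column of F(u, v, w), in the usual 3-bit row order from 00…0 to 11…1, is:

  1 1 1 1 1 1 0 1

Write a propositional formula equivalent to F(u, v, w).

F(u, v, w) = ~((u & v) & ~w)

F is 0 on exactly one input, (1,1,0), whose minterm is u·v·¬w. So F is the negation of that single conjunction.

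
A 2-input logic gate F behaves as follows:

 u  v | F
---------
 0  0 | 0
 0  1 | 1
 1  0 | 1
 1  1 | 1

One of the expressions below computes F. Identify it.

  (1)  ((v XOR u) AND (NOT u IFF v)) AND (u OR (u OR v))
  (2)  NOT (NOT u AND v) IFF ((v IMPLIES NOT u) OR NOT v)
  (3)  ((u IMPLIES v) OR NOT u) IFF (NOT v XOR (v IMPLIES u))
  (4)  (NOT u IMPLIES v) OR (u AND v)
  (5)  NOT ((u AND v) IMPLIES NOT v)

(1) fails at (1,1): the formula yields 0, F is 1.
(2) fails at (0,0): the formula yields 1, F is 0.
(3) fails at (0,1): the formula yields 0, F is 1.
(5) fails at (0,1): the formula yields 0, F is 1.
(4) is the remaining candidate, and it agrees with F on all 4 inputs.

4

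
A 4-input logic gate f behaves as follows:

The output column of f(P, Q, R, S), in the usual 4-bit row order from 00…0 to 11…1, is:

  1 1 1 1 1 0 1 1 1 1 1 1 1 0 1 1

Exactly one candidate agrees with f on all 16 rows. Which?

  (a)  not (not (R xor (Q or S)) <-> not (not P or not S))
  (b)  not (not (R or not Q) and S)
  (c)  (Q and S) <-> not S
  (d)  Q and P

b

(a): at (0,0,0,1) it gives 0, but f = 1 — eliminated.
(c): at (0,0,0,0) it gives 0, but f = 1 — eliminated.
(d): at (0,0,0,0) it gives 0, but f = 1 — eliminated.
(b) is the remaining candidate, and it agrees with f on all 16 inputs.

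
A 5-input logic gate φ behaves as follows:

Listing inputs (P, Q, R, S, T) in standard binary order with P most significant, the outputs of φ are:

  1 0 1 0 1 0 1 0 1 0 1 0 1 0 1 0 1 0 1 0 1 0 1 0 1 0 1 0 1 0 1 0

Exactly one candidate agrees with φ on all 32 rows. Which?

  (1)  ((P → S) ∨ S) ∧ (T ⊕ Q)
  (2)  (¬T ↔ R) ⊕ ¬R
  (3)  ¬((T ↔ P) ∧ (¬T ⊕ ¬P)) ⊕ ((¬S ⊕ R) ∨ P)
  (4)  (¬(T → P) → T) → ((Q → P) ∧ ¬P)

2

(1): at (0,0,0,0,0) it gives 0, but φ = 1 — eliminated.
(3): at (0,0,0,0,0) it gives 0, but φ = 1 — eliminated.
(4): at (0,0,0,0,1) it gives 1, but φ = 0 — eliminated.
(2) is the remaining candidate, and it agrees with φ on all 32 inputs.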